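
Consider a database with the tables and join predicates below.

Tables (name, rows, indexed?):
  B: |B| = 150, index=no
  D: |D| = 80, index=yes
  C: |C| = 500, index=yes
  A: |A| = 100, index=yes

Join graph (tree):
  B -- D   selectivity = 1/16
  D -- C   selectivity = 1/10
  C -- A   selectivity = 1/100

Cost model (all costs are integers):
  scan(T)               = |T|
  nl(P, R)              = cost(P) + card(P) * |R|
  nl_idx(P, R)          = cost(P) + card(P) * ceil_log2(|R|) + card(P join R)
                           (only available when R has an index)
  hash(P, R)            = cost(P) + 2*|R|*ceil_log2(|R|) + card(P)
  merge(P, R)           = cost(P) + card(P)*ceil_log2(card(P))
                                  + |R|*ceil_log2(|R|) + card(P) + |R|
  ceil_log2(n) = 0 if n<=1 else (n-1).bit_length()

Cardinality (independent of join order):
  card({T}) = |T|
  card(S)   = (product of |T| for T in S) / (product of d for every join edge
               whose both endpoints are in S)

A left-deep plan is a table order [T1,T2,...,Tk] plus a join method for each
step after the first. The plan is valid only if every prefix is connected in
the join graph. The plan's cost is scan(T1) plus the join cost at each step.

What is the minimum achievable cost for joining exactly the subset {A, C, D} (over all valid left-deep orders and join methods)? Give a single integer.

Selinger DP over subsets of {A,C,D}:
  {D}: scan cost=80, card=80
  {C}: scan cost=500, card=500
  {A}: scan cost=100, card=100
  {CD}: card=4000; try (D,hash)→2120, (C,nl_idx)→4800, (C,merge)→5720, (D,merge)→6140, (D,nl_idx)→8000, (C,hash)→9160 …(+2); best=2120 via (D,hash)
  {AC}: card=500; try (C,nl_idx)→1500, (A,hash)→2400, (A,nl_idx)→4500, (C,merge)→5900, (A,merge)→6300, (C,hash)→9200 …(+2); best=1500 via (C,nl_idx)
  {ACD}: card=4000; try (D,hash)→3120, (D,merge)→7140, (A,hash)→7520, (D,nl_idx)→9000, (A,nl_idx)→34120, (D,nl)→41500 …(+2); best=3120 via (D,hash)

3120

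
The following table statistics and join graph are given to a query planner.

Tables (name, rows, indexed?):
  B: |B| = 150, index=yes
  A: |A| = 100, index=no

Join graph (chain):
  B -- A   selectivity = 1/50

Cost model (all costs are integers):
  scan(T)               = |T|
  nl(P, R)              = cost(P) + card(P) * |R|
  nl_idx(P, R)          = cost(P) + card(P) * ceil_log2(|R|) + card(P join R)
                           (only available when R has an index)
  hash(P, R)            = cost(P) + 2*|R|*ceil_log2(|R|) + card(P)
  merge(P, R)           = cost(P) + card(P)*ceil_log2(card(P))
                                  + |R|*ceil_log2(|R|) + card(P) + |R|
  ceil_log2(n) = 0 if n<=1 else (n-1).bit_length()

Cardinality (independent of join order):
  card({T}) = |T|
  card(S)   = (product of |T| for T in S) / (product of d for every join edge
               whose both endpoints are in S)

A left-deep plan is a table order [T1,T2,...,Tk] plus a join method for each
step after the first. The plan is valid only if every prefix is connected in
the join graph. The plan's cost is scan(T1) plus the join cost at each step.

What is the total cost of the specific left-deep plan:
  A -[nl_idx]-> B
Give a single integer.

1200

step 1: scan A: cost=100, card=100
step 2: join B via nl_idx
    card(P join B) = 100*150/(50) = 300
    cost = 100 + 100*8 + 300 = 1200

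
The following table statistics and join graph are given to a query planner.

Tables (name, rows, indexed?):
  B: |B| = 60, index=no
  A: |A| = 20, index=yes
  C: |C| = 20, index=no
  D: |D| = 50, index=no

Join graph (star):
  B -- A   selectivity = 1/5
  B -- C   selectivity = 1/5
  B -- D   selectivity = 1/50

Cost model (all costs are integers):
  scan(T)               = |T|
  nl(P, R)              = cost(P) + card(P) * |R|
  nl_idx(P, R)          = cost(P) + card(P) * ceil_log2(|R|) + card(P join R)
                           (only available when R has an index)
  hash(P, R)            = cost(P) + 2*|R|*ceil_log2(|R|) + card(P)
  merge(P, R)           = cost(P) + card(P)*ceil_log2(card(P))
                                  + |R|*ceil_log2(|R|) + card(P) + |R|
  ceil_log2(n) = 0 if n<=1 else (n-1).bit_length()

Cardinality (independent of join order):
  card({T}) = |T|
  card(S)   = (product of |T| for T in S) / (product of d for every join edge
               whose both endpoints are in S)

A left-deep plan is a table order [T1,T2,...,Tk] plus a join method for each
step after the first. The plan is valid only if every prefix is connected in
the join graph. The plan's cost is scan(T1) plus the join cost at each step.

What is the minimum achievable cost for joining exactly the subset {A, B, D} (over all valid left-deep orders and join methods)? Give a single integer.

980

Selinger DP over subsets of {A,B,D}:
  {B}: scan cost=60, card=60
  {A}: scan cost=20, card=20
  {D}: scan cost=50, card=50
  {AB}: card=240; try (A,hash)→320, (B,merge)→560, (A,merge)→600, (A,nl_idx)→600, (B,hash)→760, (B,nl)→1220 …(+1); best=320 via (A,hash)
  {BD}: card=60; try (D,hash)→720, (B,hash)→820, (B,merge)→820, (D,merge)→830, (B,nl)→3050, (D,nl)→3060; best=720 via (D,hash)
  {ABD}: card=240; try (A,hash)→980, (D,hash)→1160, (A,merge)→1260, (A,nl_idx)→1260, (A,nl)→1920, (D,merge)→2830 …(+1); best=980 via (A,hash)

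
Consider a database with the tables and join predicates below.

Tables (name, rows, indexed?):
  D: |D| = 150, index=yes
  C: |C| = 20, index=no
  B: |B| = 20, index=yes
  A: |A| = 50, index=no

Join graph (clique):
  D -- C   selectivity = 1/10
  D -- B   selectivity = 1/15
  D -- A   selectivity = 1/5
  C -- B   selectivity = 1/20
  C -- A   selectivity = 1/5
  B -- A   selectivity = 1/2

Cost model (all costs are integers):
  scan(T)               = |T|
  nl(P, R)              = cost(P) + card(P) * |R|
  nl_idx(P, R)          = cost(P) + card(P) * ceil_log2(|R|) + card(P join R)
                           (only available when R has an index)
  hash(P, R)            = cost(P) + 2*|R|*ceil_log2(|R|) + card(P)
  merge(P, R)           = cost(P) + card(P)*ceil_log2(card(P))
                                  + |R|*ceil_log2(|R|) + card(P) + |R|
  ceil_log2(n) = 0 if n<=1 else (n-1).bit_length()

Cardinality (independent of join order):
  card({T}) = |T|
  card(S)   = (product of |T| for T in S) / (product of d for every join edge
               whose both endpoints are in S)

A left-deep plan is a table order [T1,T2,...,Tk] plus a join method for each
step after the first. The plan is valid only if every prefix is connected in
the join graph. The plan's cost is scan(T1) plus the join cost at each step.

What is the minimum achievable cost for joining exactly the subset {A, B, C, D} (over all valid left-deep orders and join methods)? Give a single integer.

790

Selinger DP over subsets of {A,B,C,D}:
  {D}: scan cost=150, card=150
  {C}: scan cost=20, card=20
  {B}: scan cost=20, card=20
  {A}: scan cost=50, card=50
  {CD}: card=300; try (D,nl_idx)→480, (C,hash)→500, (D,merge)→1490, (C,merge)→1620, (D,hash)→2440, (D,nl)→3020 …(+1); best=480 via (D,nl_idx)
  {BD}: card=200; try (D,nl_idx)→380, (B,hash)→500, (B,nl_idx)→1100, (D,merge)→1490, (B,merge)→1620, (D,hash)→2440 …(+2); best=380 via (D,nl_idx)
  {AD}: card=1500; try (A,hash)→900, (D,merge)→1750, (A,merge)→1850, (D,nl_idx)→1950, (D,hash)→2500, (D,nl)→7550 …(+1); best=900 via (A,hash)
  {BC}: card=20; try (B,nl_idx)→140, (C,hash)→240, (B,hash)→240, (C,merge)→260, (B,merge)→260, (C,nl)→420 …(+1); best=140 via (B,nl_idx)
  {AC}: card=200; try (C,hash)→300, (A,merge)→490, (C,merge)→520, (A,hash)→640, (A,nl)→1020, (C,nl)→1050; best=300 via (C,hash)
  {AB}: card=500; try (B,hash)→300, (A,merge)→490, (B,merge)→520, (A,hash)→640, (B,nl_idx)→800, (A,nl)→1020 …(+1); best=300 via (B,hash)
  {BCD}: card=20; try (D,nl_idx)→320, (C,hash)→780, (B,hash)→980, (D,merge)→1610, (B,nl_idx)→2000, (C,merge)→2300 …(+5); best=320 via (D,nl_idx)
  {ACD}: card=600; try (A,hash)→1380, (D,nl_idx)→2500, (C,hash)→2600, (D,hash)→2900, (D,merge)→3450, (A,merge)→3830 …(+4); best=1380 via (A,hash)
  {ABD}: card=1000; try (A,hash)→1180, (A,merge)→2530, (B,hash)→2600, (D,hash)→3200, (D,nl_idx)→5300, (D,merge)→6650 …(+5); best=1180 via (A,hash)
  {ABC}: card=100; try (A,merge)→610, (B,hash)→700, (A,hash)→760, (C,hash)→1000, (A,nl)→1140, (B,nl_idx)→1400 …(+4); best=610 via (A,merge)
  {ABCD}: card=20; try (A,merge)→790, (A,hash)→940, (A,nl)→1320, (D,nl_idx)→1430, (B,hash)→2180, (C,hash)→2380 …(+8); best=790 via (A,merge)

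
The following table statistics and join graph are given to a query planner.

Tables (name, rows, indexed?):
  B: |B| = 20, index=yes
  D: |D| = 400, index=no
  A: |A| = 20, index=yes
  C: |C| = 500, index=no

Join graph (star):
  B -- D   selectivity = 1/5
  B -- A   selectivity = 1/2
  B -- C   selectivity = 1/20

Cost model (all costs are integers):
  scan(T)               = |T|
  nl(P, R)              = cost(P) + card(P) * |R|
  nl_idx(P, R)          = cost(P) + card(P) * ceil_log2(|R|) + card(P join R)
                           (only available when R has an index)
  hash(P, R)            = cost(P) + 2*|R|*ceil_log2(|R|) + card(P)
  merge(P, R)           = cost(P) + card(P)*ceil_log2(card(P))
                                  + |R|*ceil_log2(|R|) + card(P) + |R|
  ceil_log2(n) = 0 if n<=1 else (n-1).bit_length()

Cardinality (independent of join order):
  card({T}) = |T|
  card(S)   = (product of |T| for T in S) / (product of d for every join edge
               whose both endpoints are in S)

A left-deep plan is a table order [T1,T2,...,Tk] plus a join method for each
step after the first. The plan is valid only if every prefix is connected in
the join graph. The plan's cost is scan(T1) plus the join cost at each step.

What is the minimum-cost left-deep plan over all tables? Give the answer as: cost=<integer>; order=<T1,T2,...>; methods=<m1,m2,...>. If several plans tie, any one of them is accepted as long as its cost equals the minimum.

Selinger DP (subsets sized 1..n):
  {B}: scan cost=20, card=20
  {D}: scan cost=400, card=400
  {A}: scan cost=20, card=20
  {C}: scan cost=500, card=500
  {BD}: card=1600; try (B,hash)→1000, (B,nl_idx)→4000, (D,merge)→4140, (B,merge)→4520, (D,hash)→7240, (D,nl)→8020 …(+1); best=1000 via (B,hash)
  {AB}: card=200; try (B,hash)→240, (A,hash)→240, (B,merge)→260, (A,merge)→260, (B,nl_idx)→320, (A,nl_idx)→320 …(+2); best=240 via (B,hash)
  {BC}: card=500; try (B,hash)→1200, (B,nl_idx)→3500, (C,merge)→5140, (B,merge)→5620, (C,hash)→9040, (C,nl)→10020 …(+1); best=1200 via (B,hash)
  {ABD}: card=16000; try (A,hash)→2800, (D,merge)→6040, (D,hash)→7640, (A,merge)→20320, (A,nl_idx)→25000, (A,nl)→33000 …(+1); best=2800 via (A,hash)
  {BCD}: card=40000; try (D,hash)→8900, (D,merge)→10200, (C,hash)→11600, (C,merge)→25200, (D,nl)→201200, (C,nl)→801000; best=8900 via (D,hash)
  {ABC}: card=5000; try (A,hash)→1900, (A,merge)→6320, (C,merge)→7040, (A,nl_idx)→8700, (C,hash)→9440, (A,nl)→11200 …(+1); best=1900 via (A,hash)
  {ABCD}: card=400000; try (D,hash)→14100, (C,hash)→27800, (A,hash)→49100, (D,merge)→75900, (C,merge)→247800, (A,nl_idx)→608900 …(+4); best=14100 via (D,hash)

cost=14100; order=C,B,A,D; methods=hash,hash,hash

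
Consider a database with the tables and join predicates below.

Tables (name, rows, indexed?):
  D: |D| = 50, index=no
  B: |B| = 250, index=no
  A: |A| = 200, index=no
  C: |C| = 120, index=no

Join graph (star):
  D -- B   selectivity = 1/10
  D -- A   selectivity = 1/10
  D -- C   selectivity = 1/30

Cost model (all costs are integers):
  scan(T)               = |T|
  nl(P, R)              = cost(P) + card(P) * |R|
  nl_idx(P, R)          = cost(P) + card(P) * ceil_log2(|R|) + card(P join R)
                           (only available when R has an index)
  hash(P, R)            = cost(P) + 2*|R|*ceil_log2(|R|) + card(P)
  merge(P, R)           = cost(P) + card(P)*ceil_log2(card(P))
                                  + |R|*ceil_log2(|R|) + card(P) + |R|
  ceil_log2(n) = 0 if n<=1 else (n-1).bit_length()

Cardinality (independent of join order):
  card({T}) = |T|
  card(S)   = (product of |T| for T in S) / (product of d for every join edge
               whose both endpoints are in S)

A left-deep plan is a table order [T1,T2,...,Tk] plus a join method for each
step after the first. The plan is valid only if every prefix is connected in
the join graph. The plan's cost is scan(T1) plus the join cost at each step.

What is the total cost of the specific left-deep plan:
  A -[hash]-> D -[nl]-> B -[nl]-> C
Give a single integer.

step 1: scan A: cost=200, card=200
step 2: join D via hash
    card(P join D) = 200*50/(10) = 1000
    cost = 200 + 2*50*6 + 200 = 1000
step 3: join B via nl
    card(P join B) = 1000*250/(10) = 25000
    cost = 1000 + 1000*250 = 251000
step 4: join C via nl
    card(P join C) = 25000*120/(30) = 100000
    cost = 251000 + 25000*120 = 3251000

3251000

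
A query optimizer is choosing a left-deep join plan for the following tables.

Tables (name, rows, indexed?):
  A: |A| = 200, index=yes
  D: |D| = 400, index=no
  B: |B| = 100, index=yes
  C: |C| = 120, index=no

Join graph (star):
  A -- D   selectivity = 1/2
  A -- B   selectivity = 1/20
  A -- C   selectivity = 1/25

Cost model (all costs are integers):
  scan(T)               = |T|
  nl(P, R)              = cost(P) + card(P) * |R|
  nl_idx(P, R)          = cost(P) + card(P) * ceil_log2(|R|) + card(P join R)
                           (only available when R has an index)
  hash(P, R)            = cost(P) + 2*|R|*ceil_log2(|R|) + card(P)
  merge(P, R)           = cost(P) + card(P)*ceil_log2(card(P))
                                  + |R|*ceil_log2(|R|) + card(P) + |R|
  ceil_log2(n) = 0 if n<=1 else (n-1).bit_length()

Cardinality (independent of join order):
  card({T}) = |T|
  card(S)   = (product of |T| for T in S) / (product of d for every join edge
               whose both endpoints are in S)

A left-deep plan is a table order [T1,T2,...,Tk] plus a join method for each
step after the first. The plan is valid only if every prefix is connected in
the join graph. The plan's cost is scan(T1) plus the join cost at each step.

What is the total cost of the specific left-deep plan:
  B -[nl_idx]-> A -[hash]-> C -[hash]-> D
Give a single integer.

step 1: scan B: cost=100, card=100
step 2: join A via nl_idx
    card(P join A) = 100*200/(20) = 1000
    cost = 100 + 100*8 + 1000 = 1900
step 3: join C via hash
    card(P join C) = 1000*120/(25) = 4800
    cost = 1900 + 2*120*7 + 1000 = 4580
step 4: join D via hash
    card(P join D) = 4800*400/(2) = 960000
    cost = 4580 + 2*400*9 + 4800 = 16580

16580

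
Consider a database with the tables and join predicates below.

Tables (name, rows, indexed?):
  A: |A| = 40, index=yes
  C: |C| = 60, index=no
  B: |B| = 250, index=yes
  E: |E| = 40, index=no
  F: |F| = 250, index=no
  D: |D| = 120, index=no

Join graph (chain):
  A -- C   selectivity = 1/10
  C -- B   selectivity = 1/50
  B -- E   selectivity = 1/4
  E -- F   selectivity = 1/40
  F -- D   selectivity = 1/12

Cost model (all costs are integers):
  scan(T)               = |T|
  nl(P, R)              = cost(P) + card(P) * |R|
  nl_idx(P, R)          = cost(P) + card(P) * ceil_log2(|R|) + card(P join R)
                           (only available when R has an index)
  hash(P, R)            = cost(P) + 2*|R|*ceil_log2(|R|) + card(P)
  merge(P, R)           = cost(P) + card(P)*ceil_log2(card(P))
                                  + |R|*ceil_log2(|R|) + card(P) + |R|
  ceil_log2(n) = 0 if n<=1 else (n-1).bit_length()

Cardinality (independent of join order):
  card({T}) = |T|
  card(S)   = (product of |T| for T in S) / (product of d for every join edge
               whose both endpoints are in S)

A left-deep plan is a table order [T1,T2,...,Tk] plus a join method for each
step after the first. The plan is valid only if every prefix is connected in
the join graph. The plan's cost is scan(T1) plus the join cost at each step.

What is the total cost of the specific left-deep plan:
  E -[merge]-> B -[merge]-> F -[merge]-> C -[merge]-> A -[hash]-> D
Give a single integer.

649075

step 1: scan E: cost=40, card=40
step 2: join B via merge
    card(P join B) = 40*250/(4) = 2500
    cost = 40 + 40*6 + 250*8 + 40 + 250 = 2570
step 3: join F via merge
    card(P join F) = 2500*250/(40) = 15625
    cost = 2570 + 2500*12 + 250*8 + 2500 + 250 = 37320
step 4: join C via merge
    card(P join C) = 15625*60/(50) = 18750
    cost = 37320 + 15625*14 + 60*6 + 15625 + 60 = 272115
step 5: join A via merge
    card(P join A) = 18750*40/(10) = 75000
    cost = 272115 + 18750*15 + 40*6 + 18750 + 40 = 572395
step 6: join D via hash
    card(P join D) = 75000*120/(12) = 750000
    cost = 572395 + 2*120*7 + 75000 = 649075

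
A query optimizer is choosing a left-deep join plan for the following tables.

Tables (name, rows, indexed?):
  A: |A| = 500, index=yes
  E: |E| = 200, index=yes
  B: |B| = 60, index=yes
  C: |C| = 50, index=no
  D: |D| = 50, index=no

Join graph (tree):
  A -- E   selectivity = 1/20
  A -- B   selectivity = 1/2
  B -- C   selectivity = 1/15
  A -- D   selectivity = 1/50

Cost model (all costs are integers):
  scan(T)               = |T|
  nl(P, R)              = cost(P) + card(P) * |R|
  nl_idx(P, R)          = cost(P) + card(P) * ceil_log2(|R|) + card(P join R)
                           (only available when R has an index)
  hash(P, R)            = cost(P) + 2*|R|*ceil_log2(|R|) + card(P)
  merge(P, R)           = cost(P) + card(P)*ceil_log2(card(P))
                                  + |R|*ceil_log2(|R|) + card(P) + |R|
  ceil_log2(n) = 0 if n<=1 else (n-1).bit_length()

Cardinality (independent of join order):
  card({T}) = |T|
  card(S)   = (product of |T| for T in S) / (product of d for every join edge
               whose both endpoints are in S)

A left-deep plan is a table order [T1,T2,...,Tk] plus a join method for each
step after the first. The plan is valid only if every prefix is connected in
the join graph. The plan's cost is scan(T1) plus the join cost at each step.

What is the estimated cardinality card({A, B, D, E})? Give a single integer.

Tables in S: A(500), B(60), D(50), E(200)
Edges inside S: A-E(d=20), A-B(d=2), A-D(d=50)
numerator = 500 * 60 * 50 * 200 = 300000000
denominator = 20 * 2 * 50 = 2000
card(S) = 300000000 / 2000 = 150000

150000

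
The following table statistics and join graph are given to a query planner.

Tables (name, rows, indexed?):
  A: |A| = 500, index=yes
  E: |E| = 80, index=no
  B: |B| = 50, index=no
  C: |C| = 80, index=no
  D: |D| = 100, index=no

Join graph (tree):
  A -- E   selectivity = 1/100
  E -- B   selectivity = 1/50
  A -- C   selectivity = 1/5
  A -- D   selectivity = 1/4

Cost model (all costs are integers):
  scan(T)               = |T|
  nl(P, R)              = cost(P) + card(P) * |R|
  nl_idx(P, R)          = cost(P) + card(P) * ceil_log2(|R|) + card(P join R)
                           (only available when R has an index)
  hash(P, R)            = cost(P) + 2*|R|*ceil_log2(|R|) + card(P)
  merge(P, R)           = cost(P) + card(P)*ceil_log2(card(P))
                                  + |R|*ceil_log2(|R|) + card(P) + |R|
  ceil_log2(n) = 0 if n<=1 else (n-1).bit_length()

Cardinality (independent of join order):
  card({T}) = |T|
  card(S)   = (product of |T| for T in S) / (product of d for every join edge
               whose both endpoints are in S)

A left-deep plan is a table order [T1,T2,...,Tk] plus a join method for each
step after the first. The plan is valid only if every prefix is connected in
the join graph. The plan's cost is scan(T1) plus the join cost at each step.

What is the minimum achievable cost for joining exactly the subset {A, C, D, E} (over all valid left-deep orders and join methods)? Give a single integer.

10520

Selinger DP over subsets of {A,C,D,E}:
  {A}: scan cost=500, card=500
  {E}: scan cost=80, card=80
  {C}: scan cost=80, card=80
  {D}: scan cost=100, card=100
  {AE}: card=400; try (A,nl_idx)→1200, (E,hash)→2120, (A,merge)→5720, (E,merge)→6140, (A,hash)→9160, (A,nl)→40080 …(+1); best=1200 via (A,nl_idx)
  {AC}: card=8000; try (C,hash)→2120, (A,merge)→5720, (C,merge)→6140, (A,nl_idx)→8800, (A,hash)→9160, (A,nl)→40080 …(+1); best=2120 via (C,hash)
  {AD}: card=12500; try (D,hash)→2400, (A,merge)→5900, (D,merge)→6300, (A,hash)→9200, (A,nl_idx)→13500, (A,nl)→50100 …(+1); best=2400 via (D,hash)
  {ACE}: card=6400; try (C,hash)→2720, (C,merge)→5840, (E,hash)→11240, (C,nl)→33200, (E,merge)→114760, (E,nl)→642120; best=2720 via (C,hash)
  {ADE}: card=10000; try (D,hash)→3000, (D,merge)→6000, (E,hash)→16020, (D,nl)→41200, (E,merge)→190540, (E,nl)→1002400; best=3000 via (D,hash)
  {ACD}: card=200000; try (D,hash)→11520, (C,hash)→16020, (D,merge)→114920, (C,merge)→190540, (D,nl)→802120, (C,nl)→1002400; best=11520 via (D,hash)
  {ACDE}: card=160000; try (D,hash)→10520, (C,hash)→14120, (D,merge)→93120, (C,merge)→153640, (E,hash)→212640, (D,nl)→642720 …(+3); best=10520 via (D,hash)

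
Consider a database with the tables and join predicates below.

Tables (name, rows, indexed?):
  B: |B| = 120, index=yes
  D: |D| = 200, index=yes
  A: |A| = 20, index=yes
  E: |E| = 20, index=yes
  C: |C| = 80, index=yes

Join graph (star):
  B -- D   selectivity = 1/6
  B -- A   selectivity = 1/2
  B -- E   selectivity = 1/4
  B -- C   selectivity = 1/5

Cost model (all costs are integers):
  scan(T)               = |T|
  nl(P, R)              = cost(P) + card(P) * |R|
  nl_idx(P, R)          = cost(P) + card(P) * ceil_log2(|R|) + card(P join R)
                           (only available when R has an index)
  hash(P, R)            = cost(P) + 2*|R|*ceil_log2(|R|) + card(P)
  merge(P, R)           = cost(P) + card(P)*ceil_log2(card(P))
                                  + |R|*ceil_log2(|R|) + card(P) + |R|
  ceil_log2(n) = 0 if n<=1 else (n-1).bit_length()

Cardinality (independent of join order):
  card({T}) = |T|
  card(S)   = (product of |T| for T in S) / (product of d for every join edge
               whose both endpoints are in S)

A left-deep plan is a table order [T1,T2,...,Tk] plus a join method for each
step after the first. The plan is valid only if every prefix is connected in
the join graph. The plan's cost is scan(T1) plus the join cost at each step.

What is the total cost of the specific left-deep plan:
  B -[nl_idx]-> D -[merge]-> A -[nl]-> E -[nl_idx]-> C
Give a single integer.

step 1: scan B: cost=120, card=120
step 2: join D via nl_idx
    card(P join D) = 120*200/(6) = 4000
    cost = 120 + 120*8 + 4000 = 5080
step 3: join A via merge
    card(P join A) = 4000*20/(2) = 40000
    cost = 5080 + 4000*12 + 20*5 + 4000 + 20 = 57200
step 4: join E via nl
    card(P join E) = 40000*20/(4) = 200000
    cost = 57200 + 40000*20 = 857200
step 5: join C via nl_idx
    card(P join C) = 200000*80/(5) = 3200000
    cost = 857200 + 200000*7 + 3200000 = 5457200

5457200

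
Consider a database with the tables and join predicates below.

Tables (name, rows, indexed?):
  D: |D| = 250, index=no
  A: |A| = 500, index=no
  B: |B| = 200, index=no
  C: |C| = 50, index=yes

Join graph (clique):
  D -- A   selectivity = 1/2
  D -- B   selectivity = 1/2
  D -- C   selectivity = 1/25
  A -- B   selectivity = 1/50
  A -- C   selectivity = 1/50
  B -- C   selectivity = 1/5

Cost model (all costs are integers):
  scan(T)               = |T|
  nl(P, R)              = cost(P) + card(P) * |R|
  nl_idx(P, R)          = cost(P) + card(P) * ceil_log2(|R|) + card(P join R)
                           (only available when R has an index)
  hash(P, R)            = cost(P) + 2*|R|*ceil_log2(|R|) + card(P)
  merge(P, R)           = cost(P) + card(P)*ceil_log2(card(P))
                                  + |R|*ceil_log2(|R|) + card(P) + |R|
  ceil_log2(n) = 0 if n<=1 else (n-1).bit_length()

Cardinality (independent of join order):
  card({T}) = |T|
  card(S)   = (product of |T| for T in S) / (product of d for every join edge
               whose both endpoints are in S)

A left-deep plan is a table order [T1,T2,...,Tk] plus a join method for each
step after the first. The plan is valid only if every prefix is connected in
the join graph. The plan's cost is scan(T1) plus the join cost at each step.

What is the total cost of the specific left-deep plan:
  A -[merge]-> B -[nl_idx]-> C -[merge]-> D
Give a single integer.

25950

step 1: scan A: cost=500, card=500
step 2: join B via merge
    card(P join B) = 500*200/(50) = 2000
    cost = 500 + 500*9 + 200*8 + 500 + 200 = 7300
step 3: join C via nl_idx
    card(P join C) = 2000*50/(50*5) = 400
    cost = 7300 + 2000*6 + 400 = 19700
step 4: join D via merge
    card(P join D) = 400*250/(2*2*25) = 1000
    cost = 19700 + 400*9 + 250*8 + 400 + 250 = 25950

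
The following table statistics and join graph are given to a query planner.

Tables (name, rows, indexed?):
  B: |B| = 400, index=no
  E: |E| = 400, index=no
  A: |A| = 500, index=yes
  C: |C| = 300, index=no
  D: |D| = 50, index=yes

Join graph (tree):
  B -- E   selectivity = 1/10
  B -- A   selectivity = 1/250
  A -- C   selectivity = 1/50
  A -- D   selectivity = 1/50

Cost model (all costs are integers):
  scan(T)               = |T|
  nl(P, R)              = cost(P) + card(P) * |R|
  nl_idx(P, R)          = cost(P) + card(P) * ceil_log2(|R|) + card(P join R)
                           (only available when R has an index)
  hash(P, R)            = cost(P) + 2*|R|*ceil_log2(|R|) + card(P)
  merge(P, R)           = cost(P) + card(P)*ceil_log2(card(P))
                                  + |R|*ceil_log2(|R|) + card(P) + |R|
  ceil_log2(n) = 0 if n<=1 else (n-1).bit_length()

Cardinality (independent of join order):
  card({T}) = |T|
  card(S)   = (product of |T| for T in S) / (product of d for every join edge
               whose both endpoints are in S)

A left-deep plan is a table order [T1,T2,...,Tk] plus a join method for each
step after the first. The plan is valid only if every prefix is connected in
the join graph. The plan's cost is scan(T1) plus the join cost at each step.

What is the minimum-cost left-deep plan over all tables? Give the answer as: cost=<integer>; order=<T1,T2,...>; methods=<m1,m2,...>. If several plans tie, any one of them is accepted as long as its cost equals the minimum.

Selinger DP (subsets sized 1..n):
  {B}: scan cost=400, card=400
  {E}: scan cost=400, card=400
  {A}: scan cost=500, card=500
  {C}: scan cost=300, card=300
  {D}: scan cost=50, card=50
  {BE}: card=16000; try (E,hash)→8000, (B,hash)→8000, (E,merge)→8400, (B,merge)→8400, (E,nl)→160400, (B,nl)→160400; best=8000 via (E,hash)
  {AB}: card=800; try (A,nl_idx)→4800, (B,hash)→8200, (A,merge)→9400, (B,merge)→9500, (A,hash)→9800, (A,nl)→200400 …(+1); best=4800 via (A,nl_idx)
  {AC}: card=3000; try (A,nl_idx)→6000, (C,hash)→6400, (A,merge)→8300, (C,merge)→8500, (A,hash)→9600, (A,nl)→150300 …(+1); best=6000 via (A,nl_idx)
  {AD}: card=500; try (A,nl_idx)→1000, (D,hash)→1600, (D,nl_idx)→4000, (A,merge)→5400, (D,merge)→5850, (A,hash)→9100 …(+2); best=1000 via (A,nl_idx)
  {ABE}: card=32000; try (E,hash)→12800, (E,merge)→17600, (A,hash)→33000, (A,nl_idx)→184000, (A,merge)→253000, (E,nl)→324800 …(+1); best=12800 via (E,hash)
  {ABC}: card=4800; try (C,hash)→11000, (B,hash)→16200, (C,merge)→16600, (B,merge)→49000, (C,nl)→244800, (B,nl)→1206000; best=11000 via (C,hash)
  {ABD}: card=800; try (D,hash)→6200, (B,hash)→8700, (B,merge)→10000, (D,nl_idx)→10400, (D,merge)→13950, (D,nl)→44800 …(+1); best=6200 via (D,hash)
  {ACD}: card=3000; try (C,hash)→6900, (C,merge)→9000, (D,hash)→9600, (D,nl_idx)→27000, (D,merge)→45350, (C,nl)→151000 …(+1); best=6900 via (C,hash)
  {ABCE}: card=192000; try (E,hash)→23000, (C,hash)→50200, (E,merge)→82200, (C,merge)→527800, (E,nl)→1931000, (C,nl)→9612800; best=23000 via (E,hash)
  {ABDE}: card=32000; try (E,hash)→14200, (E,merge)→19000, (D,hash)→45400, (D,nl_idx)→236800, (E,nl)→326200, (D,merge)→525150 …(+1); best=14200 via (E,hash)
  {ABCD}: card=4800; try (C,hash)→12400, (D,hash)→16400, (B,hash)→17100, (C,merge)→18000, (D,nl_idx)→44600, (B,merge)→49900 …(+4); best=12400 via (C,hash)
  {ABCDE}: card=192000; try (E,hash)→24400, (C,hash)→51600, (E,merge)→83600, (D,hash)→215600, (C,merge)→529200, (D,nl_idx)→1367000 …(+4); best=24400 via (E,hash)

cost=24400; order=B,A,D,C,E; methods=nl_idx,hash,hash,hash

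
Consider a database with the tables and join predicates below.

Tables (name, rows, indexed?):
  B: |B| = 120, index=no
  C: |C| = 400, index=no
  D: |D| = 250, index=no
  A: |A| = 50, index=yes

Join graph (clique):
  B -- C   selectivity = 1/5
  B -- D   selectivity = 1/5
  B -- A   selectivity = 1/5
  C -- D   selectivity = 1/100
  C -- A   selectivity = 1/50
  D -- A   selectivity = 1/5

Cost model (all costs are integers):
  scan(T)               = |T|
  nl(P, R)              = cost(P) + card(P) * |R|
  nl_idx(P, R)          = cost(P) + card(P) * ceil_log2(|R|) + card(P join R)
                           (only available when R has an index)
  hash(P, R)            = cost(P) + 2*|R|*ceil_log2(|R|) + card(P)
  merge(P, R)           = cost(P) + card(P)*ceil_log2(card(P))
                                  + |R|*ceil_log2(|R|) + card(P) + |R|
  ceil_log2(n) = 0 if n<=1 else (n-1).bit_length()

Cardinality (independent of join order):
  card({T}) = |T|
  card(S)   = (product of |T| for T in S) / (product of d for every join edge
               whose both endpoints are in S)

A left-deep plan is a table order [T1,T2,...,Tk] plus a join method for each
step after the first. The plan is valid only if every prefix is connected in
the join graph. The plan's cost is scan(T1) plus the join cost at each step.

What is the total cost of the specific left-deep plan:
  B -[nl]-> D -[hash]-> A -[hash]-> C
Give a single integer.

step 1: scan B: cost=120, card=120
step 2: join D via nl
    card(P join D) = 120*250/(5) = 6000
    cost = 120 + 120*250 = 30120
step 3: join A via hash
    card(P join A) = 6000*50/(5*5) = 12000
    cost = 30120 + 2*50*6 + 6000 = 36720
step 4: join C via hash
    card(P join C) = 12000*400/(5*100*50) = 192
    cost = 36720 + 2*400*9 + 12000 = 55920

55920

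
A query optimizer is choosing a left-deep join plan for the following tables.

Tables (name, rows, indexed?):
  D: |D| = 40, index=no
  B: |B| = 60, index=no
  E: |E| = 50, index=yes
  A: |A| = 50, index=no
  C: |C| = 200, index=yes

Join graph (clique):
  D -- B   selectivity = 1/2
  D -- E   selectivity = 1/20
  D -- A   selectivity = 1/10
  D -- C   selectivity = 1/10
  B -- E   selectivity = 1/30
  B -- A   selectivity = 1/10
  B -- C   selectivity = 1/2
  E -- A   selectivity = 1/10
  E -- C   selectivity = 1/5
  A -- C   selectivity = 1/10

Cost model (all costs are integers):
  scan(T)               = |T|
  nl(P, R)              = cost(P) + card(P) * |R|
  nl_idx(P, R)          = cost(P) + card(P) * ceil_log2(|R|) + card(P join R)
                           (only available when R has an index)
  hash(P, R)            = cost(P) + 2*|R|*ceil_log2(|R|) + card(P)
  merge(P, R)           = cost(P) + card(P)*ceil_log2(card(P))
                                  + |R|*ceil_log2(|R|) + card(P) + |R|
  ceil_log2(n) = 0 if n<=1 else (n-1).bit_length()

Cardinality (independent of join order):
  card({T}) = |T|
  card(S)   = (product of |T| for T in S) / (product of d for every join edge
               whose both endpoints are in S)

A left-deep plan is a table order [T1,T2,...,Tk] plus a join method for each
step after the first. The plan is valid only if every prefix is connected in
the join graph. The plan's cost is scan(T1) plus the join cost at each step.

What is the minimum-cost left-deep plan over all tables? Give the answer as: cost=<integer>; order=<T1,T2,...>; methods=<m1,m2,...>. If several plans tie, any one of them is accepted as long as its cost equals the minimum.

cost=1791; order=B,E,A,D,C; methods=nl_idx,hash,hash,nl_idx

Selinger DP (subsets sized 1..n):
  {D}: scan cost=40, card=40
  {B}: scan cost=60, card=60
  {E}: scan cost=50, card=50
  {A}: scan cost=50, card=50
  {C}: scan cost=200, card=200
  {BD}: card=1200; try (D,hash)→600, (B,merge)→740, (D,merge)→760, (B,hash)→800, (B,nl)→2440, (D,nl)→2460; best=600 via (D,hash)
  {DE}: card=100; try (E,nl_idx)→380, (D,hash)→580, (E,merge)→670, (E,hash)→680, (D,merge)→680, (E,nl)→2040 …(+1); best=380 via (E,nl_idx)
  {AD}: card=200; try (D,hash)→580, (A,merge)→670, (D,merge)→680, (A,hash)→680, (A,nl)→2040, (D,nl)→2050; best=580 via (D,hash)
  {CD}: card=800; try (D,hash)→880, (C,nl_idx)→1160, (C,merge)→2120, (D,merge)→2280, (C,hash)→3280, (C,nl)→8040 …(+1); best=880 via (D,hash)
  {BE}: card=100; try (E,nl_idx)→520, (E,hash)→720, (B,hash)→820, (B,merge)→820, (E,merge)→830, (B,nl)→3050 …(+1); best=520 via (E,nl_idx)
  {AB}: card=300; try (A,hash)→720, (B,hash)→820, (B,merge)→820, (A,merge)→830, (B,nl)→3050, (A,nl)→3060; best=720 via (A,hash)
  {BC}: card=6000; try (B,hash)→1120, (C,merge)→2280, (B,merge)→2420, (C,hash)→3320, (C,nl_idx)→6540, (C,nl)→12060 …(+1); best=1120 via (B,hash)
  {AE}: card=250; try (E,nl_idx)→600, (E,hash)→700, (A,hash)→700, (E,merge)→750, (A,merge)→750, (E,nl)→2550 …(+1); best=600 via (E,nl_idx)
  {CE}: card=2000; try (E,hash)→1000, (C,merge)→2200, (E,merge)→2350, (C,nl_idx)→2450, (C,hash)→3300, (E,nl_idx)→3400 …(+2); best=1000 via (E,hash)
  {AC}: card=1000; try (A,hash)→1000, (C,nl_idx)→1450, (C,merge)→2200, (A,merge)→2350, (C,hash)→3300, (C,nl)→10050 …(+1); best=1000 via (A,hash)
  {BDE}: card=100; try (D,hash)→1100, (B,hash)→1200, (D,merge)→1600, (B,merge)→1600, (E,hash)→2400, (D,nl)→4520 …(+4); best=1100 via (D,hash)
  {ABD}: card=600; try (D,hash)→1500, (B,hash)→1500, (A,hash)→2400, (B,merge)→2800, (D,merge)→4000, (B,nl)→12580 …(+3); best=1500 via (D,hash)
  {BCD}: card=12000; try (B,hash)→2400, (C,hash)→5000, (D,hash)→7600, (B,merge)→10100, (C,merge)→16800, (C,nl_idx)→22200 …(+4); best=2400 via (B,hash)
  {ADE}: card=50; try (A,hash)→1080, (D,hash)→1330, (E,hash)→1380, (A,merge)→1530, (E,nl_idx)→1830, (E,merge)→2730 …(+4); best=1080 via (A,hash)
  {CDE}: card=400; try (C,nl_idx)→1580, (E,hash)→2280, (C,merge)→2980, (D,hash)→3480, (C,hash)→3680, (E,nl_idx)→6080 …(+5); best=1580 via (C,nl_idx)
  {ACD}: card=400; try (A,hash)→2280, (D,hash)→2480, (C,nl_idx)→2580, (C,hash)→3980, (C,merge)→4180, (A,merge)→10030 …(+4); best=2280 via (A,hash)
  {ABE}: card=50; try (A,hash)→1220, (B,hash)→1570, (E,hash)→1620, (A,merge)→1670, (E,nl_idx)→2570, (B,merge)→3270 …(+4); best=1220 via (A,hash)
  {BCE}: card=2000; try (C,merge)→3120, (C,nl_idx)→3320, (B,hash)→3720, (C,hash)→3820, (E,hash)→7720, (C,nl)→20520 …(+5); best=3120 via (C,merge)
  {ABC}: card=3000; try (B,hash)→2720, (C,hash)→4220, (C,merge)→5520, (C,nl_idx)→6120, (A,hash)→7720, (B,merge)→12420 …(+4); best=2720 via (B,hash)
  {ACE}: card=1000; try (E,hash)→2600, (C,nl_idx)→3600, (A,hash)→3600, (C,hash)→4050, (C,merge)→4650, (E,nl_idx)→8000 …(+5); best=2600 via (E,hash)
  {ABDE}: card=5; try (D,hash)→1750, (A,hash)→1800, (D,merge)→1850, (B,hash)→1850, (B,merge)→1850, (A,merge)→2250 …(+7); best=1750 via (D,hash)
  {BCDE}: card=200; try (C,nl_idx)→2100, (B,hash)→2700, (C,merge)→3700, (C,hash)→4400, (D,hash)→5600, (B,merge)→6000 …(+8); best=2100 via (C,nl_idx)
  {ABCD}: card=600; try (B,hash)→3400, (C,hash)→5300, (D,hash)→6200, (B,merge)→6700, (C,nl_idx)→6900, (C,merge)→9900 …(+7); best=3400 via (B,hash)
  {ACDE}: card=20; try (C,nl_idx)→1500, (A,hash)→2580, (C,merge)→3230, (E,hash)→3280, (D,hash)→4080, (C,hash)→4330 …(+8); best=1500 via (C,nl_idx)
  {ABCE}: card=100; try (C,nl_idx)→1720, (C,merge)→3370, (B,hash)→4320, (C,hash)→4470, (A,hash)→5720, (E,hash)→6320 …(+8); best=1720 via (C,nl_idx)
  {ABCDE}: card=1; try (C,nl_idx)→1791, (B,merge)→2040, (B,hash)→2240, (D,hash)→2300, (B,nl)→2700, (C,nl)→2750 …(+11); best=1791 via (C,nl_idx)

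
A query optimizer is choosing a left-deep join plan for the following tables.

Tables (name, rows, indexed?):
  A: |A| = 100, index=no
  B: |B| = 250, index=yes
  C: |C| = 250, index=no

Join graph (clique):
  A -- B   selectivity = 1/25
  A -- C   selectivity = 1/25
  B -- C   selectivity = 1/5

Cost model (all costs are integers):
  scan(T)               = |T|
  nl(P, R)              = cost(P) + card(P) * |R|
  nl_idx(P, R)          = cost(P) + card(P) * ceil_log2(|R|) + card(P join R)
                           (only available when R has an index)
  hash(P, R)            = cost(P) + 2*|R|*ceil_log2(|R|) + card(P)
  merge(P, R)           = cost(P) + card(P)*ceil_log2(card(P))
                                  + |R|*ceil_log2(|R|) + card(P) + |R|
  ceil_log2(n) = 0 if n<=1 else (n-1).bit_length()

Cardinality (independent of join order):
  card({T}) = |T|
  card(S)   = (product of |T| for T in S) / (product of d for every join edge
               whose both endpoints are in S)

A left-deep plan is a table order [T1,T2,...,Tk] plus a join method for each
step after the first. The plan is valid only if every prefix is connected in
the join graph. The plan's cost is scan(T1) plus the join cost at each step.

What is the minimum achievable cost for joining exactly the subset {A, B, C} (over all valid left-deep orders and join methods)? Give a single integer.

Selinger DP over subsets of {A,B,C}:
  {A}: scan cost=100, card=100
  {B}: scan cost=250, card=250
  {C}: scan cost=250, card=250
  {AB}: card=1000; try (B,nl_idx)→1900, (A,hash)→1900, (B,merge)→3150, (A,merge)→3300, (B,hash)→4200, (B,nl)→25100 …(+1); best=1900 via (B,nl_idx)
  {AC}: card=1000; try (A,hash)→1900, (C,merge)→3150, (A,merge)→3300, (C,hash)→4200, (C,nl)→25100, (A,nl)→25250; best=1900 via (A,hash)
  {BC}: card=12500; try (C,hash)→4500, (B,hash)→4500, (C,merge)→4750, (B,merge)→4750, (B,nl_idx)→14750, (C,nl)→62750 …(+1); best=4500 via (C,hash)
  {ABC}: card=2000; try (C,hash)→6900, (B,hash)→6900, (B,nl_idx)→11900, (C,merge)→15150, (B,merge)→15150, (A,hash)→18400 …(+4); best=6900 via (C,hash)

6900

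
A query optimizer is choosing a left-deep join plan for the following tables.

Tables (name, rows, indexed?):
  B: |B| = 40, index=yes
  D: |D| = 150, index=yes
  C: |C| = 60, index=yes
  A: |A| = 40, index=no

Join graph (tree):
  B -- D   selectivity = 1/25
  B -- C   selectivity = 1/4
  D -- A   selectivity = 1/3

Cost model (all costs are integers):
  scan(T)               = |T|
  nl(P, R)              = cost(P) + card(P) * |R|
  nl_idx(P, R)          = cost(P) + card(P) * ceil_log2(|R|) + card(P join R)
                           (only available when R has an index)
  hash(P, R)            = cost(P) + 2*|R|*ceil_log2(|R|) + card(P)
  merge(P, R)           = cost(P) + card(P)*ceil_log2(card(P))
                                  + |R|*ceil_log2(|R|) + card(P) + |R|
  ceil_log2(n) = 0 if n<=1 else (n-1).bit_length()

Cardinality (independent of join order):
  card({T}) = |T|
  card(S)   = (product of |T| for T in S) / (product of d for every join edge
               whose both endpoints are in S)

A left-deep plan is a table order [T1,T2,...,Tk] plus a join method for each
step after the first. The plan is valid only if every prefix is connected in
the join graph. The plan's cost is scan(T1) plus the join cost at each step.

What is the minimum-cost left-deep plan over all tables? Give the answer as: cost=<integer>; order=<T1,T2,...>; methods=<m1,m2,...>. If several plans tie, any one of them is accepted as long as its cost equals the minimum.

cost=5240; order=B,D,A,C; methods=nl_idx,hash,hash

Selinger DP (subsets sized 1..n):
  {B}: scan cost=40, card=40
  {D}: scan cost=150, card=150
  {C}: scan cost=60, card=60
  {A}: scan cost=40, card=40
  {BD}: card=240; try (D,nl_idx)→600, (B,hash)→780, (B,nl_idx)→1290, (D,merge)→1670, (B,merge)→1780, (D,hash)→2480 …(+2); best=600 via (D,nl_idx)
  {BC}: card=600; try (B,hash)→600, (C,merge)→740, (B,merge)→760, (C,hash)→800, (C,nl_idx)→880, (B,nl_idx)→1020 …(+2); best=600 via (B,hash)
  {AD}: card=2000; try (A,hash)→780, (D,merge)→1670, (A,merge)→1780, (D,nl_idx)→2360, (D,hash)→2480, (D,nl)→6040 …(+1); best=780 via (A,hash)
  {BCD}: card=3600; try (C,hash)→1560, (C,merge)→3180, (D,hash)→3600, (C,nl_idx)→5640, (D,merge)→8550, (D,nl_idx)→9000 …(+2); best=1560 via (C,hash)
  {ABD}: card=3200; try (A,hash)→1320, (A,merge)→3040, (B,hash)→3260, (A,nl)→10200, (B,nl_idx)→15980, (B,merge)→25060 …(+1); best=1320 via (A,hash)
  {ABCD}: card=48000; try (C,hash)→5240, (A,hash)→5640, (C,merge)→43340, (A,merge)→48640, (C,nl_idx)→68520, (A,nl)→145560 …(+1); best=5240 via (C,hash)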